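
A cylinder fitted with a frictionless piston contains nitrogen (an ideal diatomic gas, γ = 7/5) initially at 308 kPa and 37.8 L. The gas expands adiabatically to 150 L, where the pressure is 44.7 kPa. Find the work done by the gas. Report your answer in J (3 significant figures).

W ≈ 12300 J

Adiabatic: W = (P₁V₁ − P₂V₂)/(γ − 1) with γ = 7/5.
P₁V₁ = 11642 J, P₂V₂ = 6705 J.
W = (11642 − 6705) / 0.4 = 12344 J.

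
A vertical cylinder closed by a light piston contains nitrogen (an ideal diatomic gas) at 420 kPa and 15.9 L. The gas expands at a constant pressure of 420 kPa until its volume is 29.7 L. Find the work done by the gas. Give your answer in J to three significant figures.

Isobaric: W = P ΔV.
W = (420 kPa)(29.7 − 15.9 L) = (420)(13.8) = 5796 J.

W ≈ 5800 J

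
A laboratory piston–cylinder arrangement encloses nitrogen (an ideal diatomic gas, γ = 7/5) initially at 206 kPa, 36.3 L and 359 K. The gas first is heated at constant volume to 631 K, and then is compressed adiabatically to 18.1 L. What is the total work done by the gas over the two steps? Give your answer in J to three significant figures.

W_total ≈ -10500 J

Step 1 (isochoric): W = 0 (constant volume).
After step 1: P = 362.1 kPa (V unchanged).
Step 2 (adiabatic): W = (P₁V₁ − P₂V₂)/(γ−1) = (13143 − 17362)/0.4 = -10546 J.
W_total = 0 − 10546 = -10546 J.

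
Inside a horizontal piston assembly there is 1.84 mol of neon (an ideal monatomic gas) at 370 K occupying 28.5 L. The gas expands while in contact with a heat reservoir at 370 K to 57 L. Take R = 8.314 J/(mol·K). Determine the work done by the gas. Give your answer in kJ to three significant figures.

W ≈ 3.92 kJ

Isothermal: W = nRT ln(V₂/V₁).
W = (1.84)(8.314)(370) × ln(57/28.5)
  = 5660 × 0.6931
W_by_gas = 3923 J.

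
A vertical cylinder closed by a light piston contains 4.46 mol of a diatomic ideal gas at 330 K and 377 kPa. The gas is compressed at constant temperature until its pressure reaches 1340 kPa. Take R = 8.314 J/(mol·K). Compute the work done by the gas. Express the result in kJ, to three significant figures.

W ≈ -15.5 kJ

Isothermal process: W = nRT ln(V₂/V₁) = nRT ln(P₁/P₂).
W = (4.46)(8.314)(330) × ln(377/1340)
  = 12237 × ln(0.2813) = 12237 × -1.268
W_by_gas = -15518 J.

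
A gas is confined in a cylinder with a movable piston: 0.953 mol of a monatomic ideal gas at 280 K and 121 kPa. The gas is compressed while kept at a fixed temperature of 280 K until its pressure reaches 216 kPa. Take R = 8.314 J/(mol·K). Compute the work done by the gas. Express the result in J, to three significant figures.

W ≈ -1290 J

Isothermal process: W = nRT ln(V₂/V₁) = nRT ln(P₁/P₂).
W = (0.953)(8.314)(280) × ln(121/216)
  = 2219 × ln(0.5602) = 2219 × -0.5795
W_by_gas = -1286 J.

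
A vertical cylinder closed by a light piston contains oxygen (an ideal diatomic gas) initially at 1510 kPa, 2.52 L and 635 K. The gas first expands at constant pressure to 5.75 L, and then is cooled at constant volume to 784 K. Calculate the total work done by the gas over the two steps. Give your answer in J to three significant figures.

W_total ≈ 4880 J

Step 1 (isobaric): W = PΔV = (1510 kPa)(5.75 − 2.52 L) = 4877 J.
Step 2 (isochoric): W = 0 (constant volume).
W_total = 4877 + 0 = 4877 J.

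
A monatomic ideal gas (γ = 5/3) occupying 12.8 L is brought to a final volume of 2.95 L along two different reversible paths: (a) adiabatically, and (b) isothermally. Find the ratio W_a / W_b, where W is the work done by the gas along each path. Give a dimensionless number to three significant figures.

Path (a) adiabatic: W = P₁V₁(1 − (V₁/V₂)^(γ−1))/(γ−1) → W_a/(P₁V₁) = -2.49.
Path (b) isothermal: W = P₁V₁ ln(V₂/V₁) → W_b/(P₁V₁) = -1.468.
W_a / W_b = -2.49 / -1.468 = 1.697.

W_a / W_b ≈ 1.70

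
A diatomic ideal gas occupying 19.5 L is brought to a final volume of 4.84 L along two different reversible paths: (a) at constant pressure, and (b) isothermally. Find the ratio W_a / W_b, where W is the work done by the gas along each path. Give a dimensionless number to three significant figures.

W_a / W_b ≈ 0.540

Path (a) isobaric: W = P₁(V₂ − V₁) → W_a/(P₁V₁) = -0.7518.
Path (b) isothermal: W = P₁V₁ ln(V₂/V₁) → W_b/(P₁V₁) = -1.393.
W_a / W_b = -0.7518 / -1.393 = 0.5395.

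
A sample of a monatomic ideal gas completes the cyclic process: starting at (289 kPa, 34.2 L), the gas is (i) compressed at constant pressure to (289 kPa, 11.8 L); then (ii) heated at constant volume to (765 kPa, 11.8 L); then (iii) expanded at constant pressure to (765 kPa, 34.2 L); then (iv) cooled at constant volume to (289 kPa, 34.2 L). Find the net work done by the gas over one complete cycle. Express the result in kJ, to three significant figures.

Constant-volume legs do no work.
W(i) = (289)(11.8 − 34.2) = -6474 J; W(iii) = (765)(34.2 − 11.8) = 17136 J.
W_net = -6474 + 17136 = 10662 J (the clockwise enclosed area).

W_net ≈ 10.7 kJ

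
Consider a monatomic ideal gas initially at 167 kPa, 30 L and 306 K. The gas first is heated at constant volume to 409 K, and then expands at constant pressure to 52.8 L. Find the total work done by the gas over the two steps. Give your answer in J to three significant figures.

W_total ≈ 5090 J

Step 1 (isochoric): W = 0 (constant volume).
After step 1: P = 223.2 kPa (V unchanged).
Step 2 (isobaric): W = PΔV = (223.2 kPa)(52.8 − 30 L) = 5089 J.
W_total = 0 + 5089 = 5089 J.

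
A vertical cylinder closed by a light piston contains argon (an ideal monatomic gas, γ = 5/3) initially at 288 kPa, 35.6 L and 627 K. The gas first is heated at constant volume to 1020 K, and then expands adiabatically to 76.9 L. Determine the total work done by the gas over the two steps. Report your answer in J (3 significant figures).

Step 1 (isochoric): W = 0 (constant volume).
After step 1: P = 468.5 kPa (V unchanged).
Step 2 (adiabatic): W = (P₁V₁ − P₂V₂)/(γ−1) = (16679 − 9981)/0.667 = 10047 J.
W_total = 0 + 10047 = 10047 J.

W_total ≈ 10000 J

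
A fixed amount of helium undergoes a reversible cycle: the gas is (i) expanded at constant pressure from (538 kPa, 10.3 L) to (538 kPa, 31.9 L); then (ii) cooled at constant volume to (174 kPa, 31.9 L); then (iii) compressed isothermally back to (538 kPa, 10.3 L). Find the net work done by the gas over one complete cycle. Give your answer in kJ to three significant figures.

W_net ≈ 5.35 kJ

Leg (i): W = PΔV = (538)(31.9 − 10.3) = 11621 J.
Leg (ii): W = 0.
Leg (iii): W = PᵢVᵢ ln(V_f/Vᵢ) = (5551) ln(10.3/31.9) = -6275 J.
W_net = 11621 − 6275 = 5346 J.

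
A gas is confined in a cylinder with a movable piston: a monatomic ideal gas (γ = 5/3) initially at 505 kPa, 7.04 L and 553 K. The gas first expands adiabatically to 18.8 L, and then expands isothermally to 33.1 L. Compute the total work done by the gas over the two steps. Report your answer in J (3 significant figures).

Step 1 (adiabatic): W = (P₁V₁ − P₂V₂)/(γ−1) = (3555 − 1847)/0.667 = 2562 J.
After step 1: P = 98.25 kPa, V = 18.8 L, T = 287.3 K.
Step 2 (isothermal): W = P₁V₁ ln(V₂/V₁) = (1847) ln(33.1/18.8) = 1045 J.
W_total = 2562 + 1045 = 3607 J.

W_total ≈ 3610 J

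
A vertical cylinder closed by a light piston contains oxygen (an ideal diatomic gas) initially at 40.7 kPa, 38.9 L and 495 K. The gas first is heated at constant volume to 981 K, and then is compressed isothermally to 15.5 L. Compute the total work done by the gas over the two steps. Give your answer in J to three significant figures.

Step 1 (isochoric): W = 0 (constant volume).
After step 1: P = 80.66 kPa (V unchanged).
Step 2 (isothermal): W = P₁V₁ ln(V₂/V₁) = (3138) ln(15.5/38.9) = -2887 J.
W_total = 0 − 2887 = -2887 J.

W_total ≈ -2890 J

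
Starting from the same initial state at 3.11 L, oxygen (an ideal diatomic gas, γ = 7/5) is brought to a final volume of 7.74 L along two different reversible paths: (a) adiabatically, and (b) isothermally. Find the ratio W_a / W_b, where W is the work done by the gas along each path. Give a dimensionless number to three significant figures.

W_a / W_b ≈ 0.838

Path (a) adiabatic: W = P₁V₁(1 − (V₁/V₂)^(γ−1))/(γ−1) → W_a/(P₁V₁) = 0.764.
Path (b) isothermal: W = P₁V₁ ln(V₂/V₁) → W_b/(P₁V₁) = 0.9118.
W_a / W_b = 0.764 / 0.9118 = 0.8379.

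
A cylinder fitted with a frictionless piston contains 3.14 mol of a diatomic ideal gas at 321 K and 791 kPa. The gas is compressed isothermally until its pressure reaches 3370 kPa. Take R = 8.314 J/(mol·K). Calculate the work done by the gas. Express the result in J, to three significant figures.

Isothermal process: W = nRT ln(V₂/V₁) = nRT ln(P₁/P₂).
W = (3.14)(8.314)(321) × ln(791/3370)
  = 8380 × ln(0.2347) = 8380 × -1.449
W_by_gas = -12146 J.

W ≈ -12100 J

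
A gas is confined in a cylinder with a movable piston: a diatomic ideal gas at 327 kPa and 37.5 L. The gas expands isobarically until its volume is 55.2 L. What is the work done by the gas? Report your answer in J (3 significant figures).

Isobaric: W = P ΔV.
W = (327 kPa)(55.2 − 37.5 L) = (327)(17.7) = 5788 J.

W ≈ 5790 J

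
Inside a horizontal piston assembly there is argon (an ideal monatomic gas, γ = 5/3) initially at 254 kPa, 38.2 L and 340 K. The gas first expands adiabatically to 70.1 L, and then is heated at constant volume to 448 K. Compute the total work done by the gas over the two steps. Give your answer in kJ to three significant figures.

W_total ≈ 4.84 kJ

Step 1 (adiabatic): W = (P₁V₁ − P₂V₂)/(γ−1) = (9703 − 6473)/0.667 = 4844 J.
Step 2 (isochoric): W = 0 (constant volume).
W_total = 4844 + 0 = 4844 J.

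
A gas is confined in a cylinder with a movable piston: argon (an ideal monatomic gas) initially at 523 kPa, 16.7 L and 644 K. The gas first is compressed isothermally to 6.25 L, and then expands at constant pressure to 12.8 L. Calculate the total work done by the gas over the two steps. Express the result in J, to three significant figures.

W_total ≈ 569 J

Step 1 (isothermal): W = P₁V₁ ln(V₂/V₁) = (8734) ln(6.25/16.7) = -8584 J.
After step 1: P = 1397 kPa, V = 6.25 L, T = 644 K.
Step 2 (isobaric): W = PΔV = (1397 kPa)(12.8 − 6.25 L) = 9153 J.
W_total = -8584 + 9153 = 569.2 J.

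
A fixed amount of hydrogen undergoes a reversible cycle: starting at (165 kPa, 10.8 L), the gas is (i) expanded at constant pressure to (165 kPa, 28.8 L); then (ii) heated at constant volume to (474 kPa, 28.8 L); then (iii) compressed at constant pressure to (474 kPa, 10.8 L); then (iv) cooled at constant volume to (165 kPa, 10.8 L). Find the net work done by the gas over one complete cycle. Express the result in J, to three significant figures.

W_net ≈ -5560 J

Constant-volume legs do no work.
W(i) = (165)(28.8 − 10.8) = 2970 J; W(iii) = (474)(10.8 − 28.8) = -8532 J.
W_net = 2970 − 8532 = -5562 J (the counter-clockwise enclosed area).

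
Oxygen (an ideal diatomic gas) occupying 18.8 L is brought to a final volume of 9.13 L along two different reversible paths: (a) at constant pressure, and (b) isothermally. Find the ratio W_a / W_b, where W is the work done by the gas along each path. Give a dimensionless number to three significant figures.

W_a / W_b ≈ 0.712

Path (a) isobaric: W = P₁(V₂ − V₁) → W_a/(P₁V₁) = -0.5144.
Path (b) isothermal: W = P₁V₁ ln(V₂/V₁) → W_b/(P₁V₁) = -0.7223.
W_a / W_b = -0.5144 / -0.7223 = 0.7121.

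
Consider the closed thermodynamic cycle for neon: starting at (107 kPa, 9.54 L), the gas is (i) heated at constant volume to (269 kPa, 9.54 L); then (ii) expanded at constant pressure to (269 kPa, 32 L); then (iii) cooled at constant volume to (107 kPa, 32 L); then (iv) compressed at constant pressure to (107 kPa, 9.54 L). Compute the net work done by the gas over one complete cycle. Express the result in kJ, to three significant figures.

Constant-volume legs do no work.
W(ii) = (269)(32 − 9.54) = 6042 J; W(iv) = (107)(9.54 − 32) = -2403 J.
W_net = 6042 − 2403 = 3639 J (the clockwise enclosed area).

W_net ≈ 3.64 kJ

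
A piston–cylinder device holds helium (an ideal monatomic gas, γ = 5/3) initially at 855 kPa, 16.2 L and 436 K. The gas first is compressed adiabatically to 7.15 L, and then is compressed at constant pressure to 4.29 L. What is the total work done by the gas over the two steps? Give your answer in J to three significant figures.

Step 1 (adiabatic): W = (P₁V₁ − P₂V₂)/(γ−1) = (13851 − 23894)/0.667 = -15064 J.
After step 1: P = 3342 kPa, V = 7.15 L, T = 752.1 K.
Step 2 (isobaric): W = PΔV = (3342 kPa)(4.29 − 7.15 L) = -9558 J.
W_total = -15064 − 9558 = -24622 J.

W_total ≈ -24600 J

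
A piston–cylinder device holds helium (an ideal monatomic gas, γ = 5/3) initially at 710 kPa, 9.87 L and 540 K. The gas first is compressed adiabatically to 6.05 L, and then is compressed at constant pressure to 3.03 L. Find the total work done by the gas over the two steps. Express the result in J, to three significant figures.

Step 1 (adiabatic): W = (P₁V₁ − P₂V₂)/(γ−1) = (7008 − 9711)/0.667 = -4056 J.
After step 1: P = 1605 kPa, V = 6.05 L, T = 748.3 K.
Step 2 (isobaric): W = PΔV = (1605 kPa)(3.03 − 6.05 L) = -4848 J.
W_total = -4056 − 4848 = -8903 J.

W_total ≈ -8900 J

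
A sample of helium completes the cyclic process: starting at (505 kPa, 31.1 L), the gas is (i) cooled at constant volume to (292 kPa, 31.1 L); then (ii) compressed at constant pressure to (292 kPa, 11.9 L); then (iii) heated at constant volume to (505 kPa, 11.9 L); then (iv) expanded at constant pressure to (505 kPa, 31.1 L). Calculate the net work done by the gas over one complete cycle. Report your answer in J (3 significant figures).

W_net ≈ 4090 J

Constant-volume legs do no work.
W(ii) = (292)(11.9 − 31.1) = -5606 J; W(iv) = (505)(31.1 − 11.9) = 9696 J.
W_net = -5606 + 9696 = 4090 J (the clockwise enclosed area).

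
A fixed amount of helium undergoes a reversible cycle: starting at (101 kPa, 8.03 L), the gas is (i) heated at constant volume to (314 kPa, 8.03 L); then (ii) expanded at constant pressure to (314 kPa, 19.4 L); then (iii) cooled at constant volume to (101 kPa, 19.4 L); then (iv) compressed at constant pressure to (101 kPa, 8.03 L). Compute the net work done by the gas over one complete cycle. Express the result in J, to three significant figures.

W_net ≈ 2420 J

Constant-volume legs do no work.
W(ii) = (314)(19.4 − 8.03) = 3570 J; W(iv) = (101)(8.03 − 19.4) = -1148 J.
W_net = 3570 − 1148 = 2422 J (the clockwise enclosed area).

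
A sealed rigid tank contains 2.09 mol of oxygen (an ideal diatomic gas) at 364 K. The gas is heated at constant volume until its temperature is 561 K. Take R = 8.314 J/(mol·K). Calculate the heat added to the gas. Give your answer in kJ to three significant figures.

Q ≈ 8.56 kJ

Constant volume ⇒ W = 0, so Q = ΔU = nCᵥΔT with Cᵥ = 5R/2 = 20.79 J/(mol·K).
ΔU = (2.09)(20.79)(561 − 364) = 8558 J.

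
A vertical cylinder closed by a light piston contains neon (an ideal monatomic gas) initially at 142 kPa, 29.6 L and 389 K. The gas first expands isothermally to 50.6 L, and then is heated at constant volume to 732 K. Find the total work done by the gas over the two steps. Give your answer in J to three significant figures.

Step 1 (isothermal): W = P₁V₁ ln(V₂/V₁) = (4203) ln(50.6/29.6) = 2254 J.
Step 2 (isochoric): W = 0 (constant volume).
W_total = 2254 + 0 = 2254 J.

W_total ≈ 2250 J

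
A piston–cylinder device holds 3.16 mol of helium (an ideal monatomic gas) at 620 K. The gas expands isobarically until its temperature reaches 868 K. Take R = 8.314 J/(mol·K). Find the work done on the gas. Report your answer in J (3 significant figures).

Isobaric: W = P ΔV = nR ΔT.
W = (3.16)(8.314)(868 − 620) = 6516 J.
Work on gas = −W_by = -6516 J.

W ≈ -6520 J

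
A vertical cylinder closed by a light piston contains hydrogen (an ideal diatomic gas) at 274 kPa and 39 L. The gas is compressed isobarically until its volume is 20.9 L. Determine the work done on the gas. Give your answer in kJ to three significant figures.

Isobaric: W = P ΔV.
W = (274 kPa)(20.9 − 39 L) = (274)(-18.1) = -4959 J.
Work on gas = −W_by = 4959 J.

W ≈ 4.96 kJ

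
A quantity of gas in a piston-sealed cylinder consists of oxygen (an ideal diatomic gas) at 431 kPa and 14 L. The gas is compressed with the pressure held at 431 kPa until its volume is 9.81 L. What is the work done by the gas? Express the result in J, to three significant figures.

Isobaric: W = P ΔV.
W = (431 kPa)(9.81 − 14 L) = (431)(-4.19) = -1806 J.

W ≈ -1810 J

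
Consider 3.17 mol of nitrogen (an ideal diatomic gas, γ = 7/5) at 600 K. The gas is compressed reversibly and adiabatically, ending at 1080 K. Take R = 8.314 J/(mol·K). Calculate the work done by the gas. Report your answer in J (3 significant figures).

W ≈ -31600 J

Adiabatic ⇒ Q = 0, so W_by = −ΔU = nCᵥ(T₁ − T₂).
Cᵥ = 5R/2 = 20.79 J/(mol·K).
W = (3.17)(20.79)(600 − 1080) = -31626 J.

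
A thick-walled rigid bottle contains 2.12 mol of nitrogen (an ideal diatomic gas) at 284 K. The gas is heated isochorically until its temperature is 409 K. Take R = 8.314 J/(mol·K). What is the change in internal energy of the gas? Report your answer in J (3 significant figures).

Constant volume ⇒ W = 0, so Q = ΔU = nCᵥΔT with Cᵥ = 5R/2 = 20.79 J/(mol·K).
ΔU = (2.12)(20.79)(409 − 284) = 5508 J.

ΔU ≈ 5510 J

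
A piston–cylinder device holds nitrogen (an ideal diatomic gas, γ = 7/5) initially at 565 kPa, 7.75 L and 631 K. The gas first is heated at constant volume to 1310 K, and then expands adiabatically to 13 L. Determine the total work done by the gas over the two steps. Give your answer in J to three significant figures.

Step 1 (isochoric): W = 0 (constant volume).
After step 1: P = 1173 kPa (V unchanged).
Step 2 (adiabatic): W = (P₁V₁ − P₂V₂)/(γ−1) = (9091 − 7392)/0.4 = 4248 J.
W_total = 0 + 4248 = 4248 J.

W_total ≈ 4250 J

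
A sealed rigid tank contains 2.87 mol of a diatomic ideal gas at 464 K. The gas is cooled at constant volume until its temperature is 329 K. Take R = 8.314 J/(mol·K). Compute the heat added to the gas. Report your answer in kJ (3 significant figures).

Q ≈ -8.05 kJ

Constant volume ⇒ W = 0, so Q = ΔU = nCᵥΔT with Cᵥ = 5R/2 = 20.79 J/(mol·K).
ΔU = (2.87)(20.79)(329 − 464) = -8053 J.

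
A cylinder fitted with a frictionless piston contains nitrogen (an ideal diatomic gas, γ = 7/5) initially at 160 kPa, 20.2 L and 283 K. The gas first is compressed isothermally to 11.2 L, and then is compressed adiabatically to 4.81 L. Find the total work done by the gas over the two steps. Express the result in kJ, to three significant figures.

Step 1 (isothermal): W = P₁V₁ ln(V₂/V₁) = (3232) ln(11.2/20.2) = -1906 J.
After step 1: P = 288.6 kPa, V = 11.2 L, T = 283 K.
Step 2 (adiabatic): W = (P₁V₁ − P₂V₂)/(γ−1) = (3232 − 4532)/0.4 = -3250 J.
W_total = -1906 − 3250 = -5156 J.

W_total ≈ -5.16 kJ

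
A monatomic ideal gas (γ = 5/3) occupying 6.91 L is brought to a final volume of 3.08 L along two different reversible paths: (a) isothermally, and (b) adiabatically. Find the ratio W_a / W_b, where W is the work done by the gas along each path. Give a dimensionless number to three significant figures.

Path (a) isothermal: W = P₁V₁ ln(V₂/V₁) → W_a/(P₁V₁) = -0.808.
Path (b) adiabatic: W = P₁V₁(1 − (V₁/V₂)^(γ−1))/(γ−1) → W_b/(P₁V₁) = -1.071.
W_a / W_b = -0.808 / -1.071 = 0.7547.

W_a / W_b ≈ 0.755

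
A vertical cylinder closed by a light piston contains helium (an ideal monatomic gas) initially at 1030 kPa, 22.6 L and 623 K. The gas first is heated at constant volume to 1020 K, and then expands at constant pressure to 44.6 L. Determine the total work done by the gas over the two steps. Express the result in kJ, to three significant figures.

W_total ≈ 37.1 kJ

Step 1 (isochoric): W = 0 (constant volume).
After step 1: P = 1686 kPa (V unchanged).
Step 2 (isobaric): W = PΔV = (1686 kPa)(44.6 − 22.6 L) = 37100 J.
W_total = 0 + 37100 = 37100 J.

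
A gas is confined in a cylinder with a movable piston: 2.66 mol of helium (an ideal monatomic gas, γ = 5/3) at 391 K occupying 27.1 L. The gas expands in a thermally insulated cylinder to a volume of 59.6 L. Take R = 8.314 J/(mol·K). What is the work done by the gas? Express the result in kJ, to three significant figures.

Adiabatic: TV^(γ−1) = const with γ = 5/3.
T₂ = T₁ (V₁/V₂)^(γ−1) = 391 × (27.1/59.6)^0.667 = 391 × 0.5913 = 231.2 K.
W_by = nCᵥ(T₁ − T₂) = (2.66)(12.47)(391 − 231.2) = 5301 J.

W ≈ 5.30 kJ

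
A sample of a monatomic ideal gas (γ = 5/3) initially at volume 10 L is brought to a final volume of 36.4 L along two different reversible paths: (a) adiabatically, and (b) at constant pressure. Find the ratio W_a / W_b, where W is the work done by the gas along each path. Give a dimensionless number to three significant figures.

W_a / W_b ≈ 0.328

Path (a) adiabatic: W = P₁V₁(1 − (V₁/V₂)^(γ−1))/(γ−1) → W_a/(P₁V₁) = 0.8661.
Path (b) isobaric: W = P₁(V₂ − V₁) → W_b/(P₁V₁) = 2.64.
W_a / W_b = 0.8661 / 2.64 = 0.3281.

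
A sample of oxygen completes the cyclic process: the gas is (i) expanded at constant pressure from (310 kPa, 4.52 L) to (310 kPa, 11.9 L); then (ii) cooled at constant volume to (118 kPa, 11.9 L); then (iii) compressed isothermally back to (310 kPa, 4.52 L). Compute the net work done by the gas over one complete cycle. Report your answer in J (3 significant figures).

Leg (i): W = PΔV = (310)(11.9 − 4.52) = 2288 J.
Leg (ii): W = 0.
Leg (iii): W = PᵢVᵢ ln(V_f/Vᵢ) = (1404) ln(4.52/11.9) = -1359 J.
W_net = 2288 − 1359 = 928.5 J.

W_net ≈ 928 J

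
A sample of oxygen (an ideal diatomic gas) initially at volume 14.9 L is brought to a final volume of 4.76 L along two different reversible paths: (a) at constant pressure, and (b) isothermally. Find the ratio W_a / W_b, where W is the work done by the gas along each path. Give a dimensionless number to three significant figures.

Path (a) isobaric: W = P₁(V₂ − V₁) → W_a/(P₁V₁) = -0.6805.
Path (b) isothermal: W = P₁V₁ ln(V₂/V₁) → W_b/(P₁V₁) = -1.141.
W_a / W_b = -0.6805 / -1.141 = 0.5964.

W_a / W_b ≈ 0.596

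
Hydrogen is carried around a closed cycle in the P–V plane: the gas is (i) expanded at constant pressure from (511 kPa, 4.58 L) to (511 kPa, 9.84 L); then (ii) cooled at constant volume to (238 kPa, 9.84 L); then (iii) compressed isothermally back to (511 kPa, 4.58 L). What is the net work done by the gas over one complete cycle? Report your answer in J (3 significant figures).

W_net ≈ 897 J

Leg (i): W = PΔV = (511)(9.84 − 4.58) = 2688 J.
Leg (ii): W = 0.
Leg (iii): W = PᵢVᵢ ln(V_f/Vᵢ) = (2342) ln(4.58/9.84) = -1791 J.
W_net = 2688 − 1791 = 896.9 J.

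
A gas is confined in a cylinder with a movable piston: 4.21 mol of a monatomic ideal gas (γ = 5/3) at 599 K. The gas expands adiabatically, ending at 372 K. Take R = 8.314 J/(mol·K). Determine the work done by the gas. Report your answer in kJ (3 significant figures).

W ≈ 11.9 kJ

Adiabatic ⇒ Q = 0, so W_by = −ΔU = nCᵥ(T₁ − T₂).
Cᵥ = 3R/2 = 12.47 J/(mol·K).
W = (4.21)(12.47)(599 − 372) = 11918 J.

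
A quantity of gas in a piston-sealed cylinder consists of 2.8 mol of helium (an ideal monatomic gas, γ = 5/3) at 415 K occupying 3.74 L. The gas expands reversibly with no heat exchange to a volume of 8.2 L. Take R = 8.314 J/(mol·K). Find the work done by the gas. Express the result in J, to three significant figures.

Adiabatic: TV^(γ−1) = const with γ = 5/3.
T₂ = T₁ (V₁/V₂)^(γ−1) = 415 × (3.74/8.2)^0.667 = 415 × 0.5925 = 245.9 K.
W_by = nCᵥ(T₁ − T₂) = (2.8)(12.47)(415 − 245.9) = 5905 J.

W ≈ 5900 J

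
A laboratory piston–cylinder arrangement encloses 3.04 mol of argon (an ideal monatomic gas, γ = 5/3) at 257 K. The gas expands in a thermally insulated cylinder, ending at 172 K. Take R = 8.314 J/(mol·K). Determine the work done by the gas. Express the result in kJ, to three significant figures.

W ≈ 3.22 kJ

Adiabatic ⇒ Q = 0, so W_by = −ΔU = nCᵥ(T₁ − T₂).
Cᵥ = 3R/2 = 12.47 J/(mol·K).
W = (3.04)(12.47)(257 − 172) = 3223 J.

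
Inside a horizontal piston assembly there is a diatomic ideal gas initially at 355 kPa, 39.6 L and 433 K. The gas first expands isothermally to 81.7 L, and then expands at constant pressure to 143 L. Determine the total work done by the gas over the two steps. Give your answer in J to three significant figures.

W_total ≈ 20700 J

Step 1 (isothermal): W = P₁V₁ ln(V₂/V₁) = (14058) ln(81.7/39.6) = 10181 J.
After step 1: P = 172.1 kPa, V = 81.7 L, T = 433 K.
Step 2 (isobaric): W = PΔV = (172.1 kPa)(143 − 81.7 L) = 10548 J.
W_total = 10181 + 10548 = 20729 J.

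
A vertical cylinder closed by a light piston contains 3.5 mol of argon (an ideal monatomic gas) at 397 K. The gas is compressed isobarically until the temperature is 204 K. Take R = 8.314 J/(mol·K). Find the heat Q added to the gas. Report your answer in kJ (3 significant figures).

Q ≈ -14.0 kJ

Isobaric: W = nRΔT = (3.5)(8.314)(-193) = -5616 J.
ΔU = nCᵥΔT with Cᵥ = 3R/2: ΔU = (3.5)(12.47)(-193) = -8424 J.
Q = ΔU + W = -8424 − 5616 = -14040 J.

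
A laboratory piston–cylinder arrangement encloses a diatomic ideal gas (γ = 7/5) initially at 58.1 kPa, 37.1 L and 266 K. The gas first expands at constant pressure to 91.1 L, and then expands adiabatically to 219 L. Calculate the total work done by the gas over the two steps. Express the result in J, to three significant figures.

Step 1 (isobaric): W = PΔV = (58.1 kPa)(91.1 − 37.1 L) = 3137 J.
After step 1: P = 58.1 kPa, V = 91.1 L, T = 653.2 K.
Step 2 (adiabatic): W = (P₁V₁ − P₂V₂)/(γ−1) = (5293 − 3727)/0.4 = 3916 J.
W_total = 3137 + 3916 = 7053 J.

W_total ≈ 7050 J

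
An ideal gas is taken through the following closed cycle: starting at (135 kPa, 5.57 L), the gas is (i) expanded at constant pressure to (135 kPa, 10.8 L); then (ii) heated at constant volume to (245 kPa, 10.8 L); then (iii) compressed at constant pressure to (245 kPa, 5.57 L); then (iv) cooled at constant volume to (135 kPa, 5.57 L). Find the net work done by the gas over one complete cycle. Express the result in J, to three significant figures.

W_net ≈ -575 J

Constant-volume legs do no work.
W(i) = (135)(10.8 − 5.57) = 706.1 J; W(iii) = (245)(5.57 − 10.8) = -1281 J.
W_net = 706.1 − 1281 = -575.3 J (the counter-clockwise enclosed area).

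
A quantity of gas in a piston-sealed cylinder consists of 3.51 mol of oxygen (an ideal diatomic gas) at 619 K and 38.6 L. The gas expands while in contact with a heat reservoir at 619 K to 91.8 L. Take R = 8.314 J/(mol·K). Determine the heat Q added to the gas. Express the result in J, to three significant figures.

Q ≈ 15600 J

Isothermal ⇒ ΔU = 0, so Q = W = nRT ln(V₂/V₁).
Q = (3.51)(8.314)(619) ln(91.8/38.6) = 18064 × 0.8664 = 15650 J.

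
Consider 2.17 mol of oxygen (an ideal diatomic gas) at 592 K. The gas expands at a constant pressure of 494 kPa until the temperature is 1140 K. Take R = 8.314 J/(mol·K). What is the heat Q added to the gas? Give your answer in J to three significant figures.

Q ≈ 34600 J

Isobaric: W = nRΔT = (2.17)(8.314)(548) = 9887 J.
ΔU = nCᵥΔT with Cᵥ = 5R/2: ΔU = (2.17)(20.79)(548) = 24717 J.
Q = ΔU + W = 24717 + 9887 = 34603 J.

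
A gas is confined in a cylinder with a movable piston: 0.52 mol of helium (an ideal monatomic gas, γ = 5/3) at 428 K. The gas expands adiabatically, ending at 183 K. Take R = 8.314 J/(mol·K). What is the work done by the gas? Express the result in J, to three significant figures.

Adiabatic ⇒ Q = 0, so W_by = −ΔU = nCᵥ(T₁ − T₂).
Cᵥ = 3R/2 = 12.47 J/(mol·K).
W = (0.52)(12.47)(428 − 183) = 1589 J.

W ≈ 1590 J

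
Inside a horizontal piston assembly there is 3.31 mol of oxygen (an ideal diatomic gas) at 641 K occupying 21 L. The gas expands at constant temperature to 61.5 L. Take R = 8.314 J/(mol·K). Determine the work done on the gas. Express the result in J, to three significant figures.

Isothermal: W = nRT ln(V₂/V₁).
W = (3.31)(8.314)(641) × ln(61.5/21)
  = 17640 × 1.075
W_by_gas = 18954 J; work on gas = −W_by = -18954 J.

W ≈ -19000 J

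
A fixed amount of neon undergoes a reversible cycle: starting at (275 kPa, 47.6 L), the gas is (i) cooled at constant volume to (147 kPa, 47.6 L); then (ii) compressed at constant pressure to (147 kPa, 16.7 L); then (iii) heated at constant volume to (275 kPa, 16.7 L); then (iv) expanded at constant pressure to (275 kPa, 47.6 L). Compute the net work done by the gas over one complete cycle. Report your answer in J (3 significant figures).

Constant-volume legs do no work.
W(ii) = (147)(16.7 − 47.6) = -4542 J; W(iv) = (275)(47.6 − 16.7) = 8498 J.
W_net = -4542 + 8498 = 3955 J (the clockwise enclosed area).

W_net ≈ 3960 J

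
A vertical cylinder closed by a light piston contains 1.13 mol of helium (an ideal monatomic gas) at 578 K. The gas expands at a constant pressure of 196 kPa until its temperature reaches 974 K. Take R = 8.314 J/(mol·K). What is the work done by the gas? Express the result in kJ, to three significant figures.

W ≈ 3.72 kJ

Isobaric: W = P ΔV = nR ΔT.
W = (1.13)(8.314)(974 − 578) = 3720 J.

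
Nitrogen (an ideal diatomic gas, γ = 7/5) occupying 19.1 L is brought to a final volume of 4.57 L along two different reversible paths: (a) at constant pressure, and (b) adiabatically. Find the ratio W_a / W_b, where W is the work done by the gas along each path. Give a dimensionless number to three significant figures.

W_a / W_b ≈ 0.394

Path (a) isobaric: W = P₁(V₂ − V₁) → W_a/(P₁V₁) = -0.7607.
Path (b) adiabatic: W = P₁V₁(1 − (V₁/V₂)^(γ−1))/(γ−1) → W_b/(P₁V₁) = -1.93.
W_a / W_b = -0.7607 / -1.93 = 0.3942.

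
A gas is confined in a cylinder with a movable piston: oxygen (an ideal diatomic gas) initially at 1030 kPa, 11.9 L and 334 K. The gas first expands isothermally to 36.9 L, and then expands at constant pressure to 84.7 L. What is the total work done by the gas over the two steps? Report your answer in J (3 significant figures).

W_total ≈ 29700 J

Step 1 (isothermal): W = P₁V₁ ln(V₂/V₁) = (12257) ln(36.9/11.9) = 13871 J.
After step 1: P = 332.2 kPa, V = 36.9 L, T = 334 K.
Step 2 (isobaric): W = PΔV = (332.2 kPa)(84.7 − 36.9 L) = 15878 J.
W_total = 13871 + 15878 = 29749 J.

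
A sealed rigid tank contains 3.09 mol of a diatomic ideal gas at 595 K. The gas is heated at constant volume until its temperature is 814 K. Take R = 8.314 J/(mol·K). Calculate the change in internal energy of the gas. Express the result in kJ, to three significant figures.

Constant volume ⇒ W = 0, so Q = ΔU = nCᵥΔT with Cᵥ = 5R/2 = 20.79 J/(mol·K).
ΔU = (3.09)(20.79)(814 − 595) = 14065 J.

ΔU ≈ 14.1 kJ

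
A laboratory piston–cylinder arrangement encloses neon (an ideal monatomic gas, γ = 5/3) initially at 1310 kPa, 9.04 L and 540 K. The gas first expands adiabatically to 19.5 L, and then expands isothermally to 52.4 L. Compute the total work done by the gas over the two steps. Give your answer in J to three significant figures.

W_total ≈ 14100 J

Step 1 (adiabatic): W = (P₁V₁ − P₂V₂)/(γ−1) = (11842 − 7094)/0.667 = 7123 J.
After step 1: P = 363.8 kPa, V = 19.5 L, T = 323.5 K.
Step 2 (isothermal): W = P₁V₁ ln(V₂/V₁) = (7094) ln(52.4/19.5) = 7012 J.
W_total = 7123 + 7012 = 14135 J.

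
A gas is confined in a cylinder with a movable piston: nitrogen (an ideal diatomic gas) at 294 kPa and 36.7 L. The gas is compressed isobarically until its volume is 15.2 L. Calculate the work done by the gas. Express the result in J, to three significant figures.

Isobaric: W = P ΔV.
W = (294 kPa)(15.2 − 36.7 L) = (294)(-21.5) = -6321 J.

W ≈ -6320 J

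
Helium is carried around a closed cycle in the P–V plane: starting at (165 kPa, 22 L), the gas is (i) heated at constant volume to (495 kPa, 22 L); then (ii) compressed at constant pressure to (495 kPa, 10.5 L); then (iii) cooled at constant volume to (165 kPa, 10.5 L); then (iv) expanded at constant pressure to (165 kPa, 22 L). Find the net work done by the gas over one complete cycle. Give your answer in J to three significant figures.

W_net ≈ -3800 J

Constant-volume legs do no work.
W(ii) = (495)(10.5 − 22) = -5692 J; W(iv) = (165)(22 − 10.5) = 1898 J.
W_net = -5692 + 1898 = -3795 J (the counter-clockwise enclosed area).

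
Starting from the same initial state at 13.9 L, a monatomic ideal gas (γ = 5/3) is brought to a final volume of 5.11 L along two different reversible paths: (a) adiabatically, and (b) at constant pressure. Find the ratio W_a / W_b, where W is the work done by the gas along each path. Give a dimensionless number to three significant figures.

W_a / W_b ≈ 2.25

Path (a) adiabatic: W = P₁V₁(1 − (V₁/V₂)^(γ−1))/(γ−1) → W_a/(P₁V₁) = -1.423.
Path (b) isobaric: W = P₁(V₂ − V₁) → W_b/(P₁V₁) = -0.6324.
W_a / W_b = -1.423 / -0.6324 = 2.25.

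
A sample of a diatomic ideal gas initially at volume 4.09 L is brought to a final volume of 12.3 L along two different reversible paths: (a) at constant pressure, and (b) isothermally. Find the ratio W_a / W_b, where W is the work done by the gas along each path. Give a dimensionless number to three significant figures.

Path (a) isobaric: W = P₁(V₂ − V₁) → W_a/(P₁V₁) = 2.007.
Path (b) isothermal: W = P₁V₁ ln(V₂/V₁) → W_b/(P₁V₁) = 1.101.
W_a / W_b = 2.007 / 1.101 = 1.823.

W_a / W_b ≈ 1.82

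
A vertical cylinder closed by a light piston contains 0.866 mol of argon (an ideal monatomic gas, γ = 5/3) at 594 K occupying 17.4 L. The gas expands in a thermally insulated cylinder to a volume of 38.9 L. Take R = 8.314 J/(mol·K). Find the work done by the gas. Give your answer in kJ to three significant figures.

Adiabatic: TV^(γ−1) = const with γ = 5/3.
T₂ = T₁ (V₁/V₂)^(γ−1) = 594 × (17.4/38.9)^0.667 = 594 × 0.5849 = 347.4 K.
W_by = nCᵥ(T₁ − T₂) = (0.866)(12.47)(594 − 347.4) = 2663 J.

W ≈ 2.66 kJ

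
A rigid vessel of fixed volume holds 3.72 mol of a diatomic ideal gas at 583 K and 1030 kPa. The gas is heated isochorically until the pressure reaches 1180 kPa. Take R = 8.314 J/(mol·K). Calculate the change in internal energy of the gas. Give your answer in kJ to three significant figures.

Constant volume ⇒ W = 0, so Q = ΔU = nCᵥΔT with Cᵥ = 5R/2 = 20.79 J/(mol·K).
At constant V, T₂/T₁ = P₂/P₁ ⇒ ΔT = T₁(P₂/P₁ − 1) = 583·(1180/1030 − 1) = 84.9 K.
ΔU = (3.72)(20.79)(84.9) = 6565 J.

ΔU ≈ 6.56 kJ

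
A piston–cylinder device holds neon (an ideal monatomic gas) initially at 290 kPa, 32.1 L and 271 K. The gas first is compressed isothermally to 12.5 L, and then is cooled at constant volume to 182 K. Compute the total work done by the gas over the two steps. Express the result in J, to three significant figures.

Step 1 (isothermal): W = P₁V₁ ln(V₂/V₁) = (9309) ln(12.5/32.1) = -8780 J.
Step 2 (isochoric): W = 0 (constant volume).
W_total = -8780 + 0 = -8780 J.

W_total ≈ -8780 J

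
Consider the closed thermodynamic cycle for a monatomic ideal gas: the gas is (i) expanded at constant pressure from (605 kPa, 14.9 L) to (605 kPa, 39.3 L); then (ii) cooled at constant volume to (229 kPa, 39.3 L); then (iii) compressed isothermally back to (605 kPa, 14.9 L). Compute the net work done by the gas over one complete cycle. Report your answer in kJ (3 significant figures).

W_net ≈ 6.03 kJ

Leg (i): W = PΔV = (605)(39.3 − 14.9) = 14762 J.
Leg (ii): W = 0.
Leg (iii): W = PᵢVᵢ ln(V_f/Vᵢ) = (9000) ln(14.9/39.3) = -8728 J.
W_net = 14762 − 8728 = 6034 J.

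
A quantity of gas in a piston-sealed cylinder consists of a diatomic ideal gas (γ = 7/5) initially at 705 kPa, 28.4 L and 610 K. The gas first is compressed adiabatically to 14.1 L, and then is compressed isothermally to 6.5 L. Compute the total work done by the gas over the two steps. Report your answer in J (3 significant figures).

Step 1 (adiabatic): W = (P₁V₁ − P₂V₂)/(γ−1) = (20022 − 26494)/0.4 = -16180 J.
After step 1: P = 1879 kPa, V = 14.1 L, T = 807.2 K.
Step 2 (isothermal): W = P₁V₁ ln(V₂/V₁) = (26494) ln(6.5/14.1) = -20516 J.
W_total = -16180 − 20516 = -36696 J.

W_total ≈ -36700 J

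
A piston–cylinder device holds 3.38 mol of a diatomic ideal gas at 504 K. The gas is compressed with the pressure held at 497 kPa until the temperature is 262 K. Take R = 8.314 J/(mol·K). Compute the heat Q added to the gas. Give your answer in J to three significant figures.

Q ≈ -23800 J

Isobaric: W = nRΔT = (3.38)(8.314)(-242) = -6801 J.
ΔU = nCᵥΔT with Cᵥ = 5R/2: ΔU = (3.38)(20.79)(-242) = -17001 J.
Q = ΔU + W = -17001 − 6801 = -23802 J.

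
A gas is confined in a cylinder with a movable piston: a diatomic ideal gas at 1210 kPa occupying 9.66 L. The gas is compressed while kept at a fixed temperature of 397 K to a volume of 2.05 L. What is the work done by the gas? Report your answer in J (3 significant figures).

Isothermal: W = nRT ln(V₂/V₁) = P₁V₁ ln(V₂/V₁).
P₁V₁ = (1210 kPa)(9.66 L) = 11689 J.
W = 11689 × ln(2.05/9.66) = 11689 × -1.55
W_by_gas = -18119 J.

W ≈ -18100 J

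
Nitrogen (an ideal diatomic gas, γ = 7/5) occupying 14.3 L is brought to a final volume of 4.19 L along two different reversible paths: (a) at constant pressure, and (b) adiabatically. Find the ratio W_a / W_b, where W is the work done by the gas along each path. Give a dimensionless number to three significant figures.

W_a / W_b ≈ 0.446

Path (a) isobaric: W = P₁(V₂ − V₁) → W_a/(P₁V₁) = -0.707.
Path (b) adiabatic: W = P₁V₁(1 − (V₁/V₂)^(γ−1))/(γ−1) → W_b/(P₁V₁) = -1.585.
W_a / W_b = -0.707 / -1.585 = 0.4461.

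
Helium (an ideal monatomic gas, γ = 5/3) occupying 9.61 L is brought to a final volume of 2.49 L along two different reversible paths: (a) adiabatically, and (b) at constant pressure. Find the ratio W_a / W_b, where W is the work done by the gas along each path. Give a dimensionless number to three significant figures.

W_a / W_b ≈ 2.96

Path (a) adiabatic: W = P₁V₁(1 − (V₁/V₂)^(γ−1))/(γ−1) → W_a/(P₁V₁) = -2.191.
Path (b) isobaric: W = P₁(V₂ − V₁) → W_b/(P₁V₁) = -0.7409.
W_a / W_b = -2.191 / -0.7409 = 2.957.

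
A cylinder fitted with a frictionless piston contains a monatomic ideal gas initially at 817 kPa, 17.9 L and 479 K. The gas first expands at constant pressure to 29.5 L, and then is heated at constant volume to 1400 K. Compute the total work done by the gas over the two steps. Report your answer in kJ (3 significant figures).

W_total ≈ 9.48 kJ

Step 1 (isobaric): W = PΔV = (817 kPa)(29.5 − 17.9 L) = 9477 J.
Step 2 (isochoric): W = 0 (constant volume).
W_total = 9477 + 0 = 9477 J.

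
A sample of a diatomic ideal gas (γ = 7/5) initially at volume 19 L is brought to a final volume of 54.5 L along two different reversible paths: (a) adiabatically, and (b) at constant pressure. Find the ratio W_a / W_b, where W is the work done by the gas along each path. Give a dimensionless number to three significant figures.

Path (a) adiabatic: W = P₁V₁(1 − (V₁/V₂)^(γ−1))/(γ−1) → W_a/(P₁V₁) = 0.8599.
Path (b) isobaric: W = P₁(V₂ − V₁) → W_b/(P₁V₁) = 1.868.
W_a / W_b = 0.8599 / 1.868 = 0.4602.

W_a / W_b ≈ 0.460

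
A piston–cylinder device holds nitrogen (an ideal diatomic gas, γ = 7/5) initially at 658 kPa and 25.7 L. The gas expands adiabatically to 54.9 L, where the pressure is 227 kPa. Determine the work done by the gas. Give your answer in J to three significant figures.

Adiabatic: W = (P₁V₁ − P₂V₂)/(γ − 1) with γ = 7/5.
P₁V₁ = 16911 J, P₂V₂ = 12462 J.
W = (16911 − 12462) / 0.4 = 11121 J.

W ≈ 11100 J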